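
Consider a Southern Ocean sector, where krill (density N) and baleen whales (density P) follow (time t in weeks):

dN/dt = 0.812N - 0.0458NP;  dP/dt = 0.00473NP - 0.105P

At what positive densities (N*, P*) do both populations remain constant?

Set dP/dt = 0 with P > 0: 0.00473N - 0.105 = 0, so N* = 0.105/0.00473 = 22.2.
Set dN/dt = 0 with N > 0: 0.812 - 0.0458P = 0, so P* = 0.812/0.0458 = 17.7.

N* ≈ 22.2, P* ≈ 17.7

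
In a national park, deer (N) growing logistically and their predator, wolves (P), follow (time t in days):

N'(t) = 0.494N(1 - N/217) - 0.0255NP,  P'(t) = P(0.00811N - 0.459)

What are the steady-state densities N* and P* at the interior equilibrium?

N* ≈ 56.6, P* ≈ 14.3

From dP/dt = 0 with P > 0: 0.00811N* = 0.459, so N* = 56.6.
Substitute into dN/dt = 0: 0.494(1 - 56.6/217) = 0.0255P*.
The bracket is 0.739, giving P* = 0.365/0.0255 = 14.3.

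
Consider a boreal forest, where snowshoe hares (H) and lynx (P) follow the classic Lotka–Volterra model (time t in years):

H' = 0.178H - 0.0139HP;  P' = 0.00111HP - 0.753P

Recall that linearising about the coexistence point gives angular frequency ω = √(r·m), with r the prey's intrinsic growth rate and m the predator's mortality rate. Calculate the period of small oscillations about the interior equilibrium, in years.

Here r = 0.178 and m = 0.753, so r·m = 0.134.
ω = √0.134 = 0.366 per year, hence T = 2π/ω ≈ 17.2 years.

T ≈ 17.2 years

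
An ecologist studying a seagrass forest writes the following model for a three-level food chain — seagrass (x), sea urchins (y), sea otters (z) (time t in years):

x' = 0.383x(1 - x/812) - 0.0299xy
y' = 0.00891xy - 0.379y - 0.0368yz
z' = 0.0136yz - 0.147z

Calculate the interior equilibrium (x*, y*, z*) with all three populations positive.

From dz/dt = 0: 0.0136y* = 0.147, so y* = 10.8.
From dx/dt = 0: 0.383(1 - x*/812) = 0.0299·10.8, giving x* = 812·(1 - 0.844) = 127.
From dy/dt = 0: 0.00891·127 - 0.379 = 0.0368z*, so z* = 0.751/0.0368 = 20.4.

x* ≈ 127, y* ≈ 10.8, z* ≈ 20.4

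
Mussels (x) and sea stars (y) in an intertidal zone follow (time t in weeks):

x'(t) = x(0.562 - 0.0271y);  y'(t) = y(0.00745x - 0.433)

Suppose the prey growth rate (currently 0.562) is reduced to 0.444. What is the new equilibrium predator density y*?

y* ≈ 16.4

At the interior fixed point, setting dx/dt = 0 with x > 0 fixes y* = (prey growth rate)/(xy coefficient) — independent of the other coefficients.
With the change, y* = 0.444/0.0271 = 16.4; it falls from 20.7.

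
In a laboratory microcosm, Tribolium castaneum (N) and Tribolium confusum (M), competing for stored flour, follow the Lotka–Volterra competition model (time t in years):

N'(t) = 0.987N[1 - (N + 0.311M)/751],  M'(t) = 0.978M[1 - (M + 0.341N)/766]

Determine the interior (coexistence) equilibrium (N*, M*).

Setting both brackets to zero gives the nullclines N + 0.311M = 751 and 0.341N + M = 766.
Substituting M = 766 - 0.341N into the first: N(1 - 0.311·0.341) = 751 - 0.311·766.
So N* = 513/0.894 = 574, and then M* = 766 - 0.341·574 = 570.

N* ≈ 574, M* ≈ 570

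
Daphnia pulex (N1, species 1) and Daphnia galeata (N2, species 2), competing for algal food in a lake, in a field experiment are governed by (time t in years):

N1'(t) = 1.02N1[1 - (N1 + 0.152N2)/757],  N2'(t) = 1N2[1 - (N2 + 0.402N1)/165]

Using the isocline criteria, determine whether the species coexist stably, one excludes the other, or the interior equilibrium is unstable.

Compare the nullcline intercepts: K1/α12 = 757/0.152 = 4980 > K2 = 165; K2/α21 = 165/0.402 = 410 < K1 = 757.
Since the inequalities point opposite ways, species 1 can invade but species 2 cannot.

species 1 excludes species 2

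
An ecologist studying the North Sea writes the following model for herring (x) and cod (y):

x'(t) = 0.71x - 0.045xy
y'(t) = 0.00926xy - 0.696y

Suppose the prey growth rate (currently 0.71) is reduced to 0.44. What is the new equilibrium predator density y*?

y* ≈ 9.78

At the interior fixed point, setting dx/dt = 0 with x > 0 fixes y* = (prey growth rate)/(xy coefficient) — independent of the other coefficients.
With the change, y* = 0.44/0.045 = 9.78; it falls from 15.8.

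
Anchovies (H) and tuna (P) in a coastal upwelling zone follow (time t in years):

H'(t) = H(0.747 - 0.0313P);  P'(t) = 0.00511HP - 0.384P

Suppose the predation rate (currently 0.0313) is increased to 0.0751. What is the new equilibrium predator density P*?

At the interior fixed point, setting dH/dt = 0 with H > 0 fixes P* = (prey growth rate)/(HP coefficient) — independent of the other coefficients.
With the change, P* = 0.747/0.0751 = 9.95; it falls from 23.9.

P* ≈ 9.95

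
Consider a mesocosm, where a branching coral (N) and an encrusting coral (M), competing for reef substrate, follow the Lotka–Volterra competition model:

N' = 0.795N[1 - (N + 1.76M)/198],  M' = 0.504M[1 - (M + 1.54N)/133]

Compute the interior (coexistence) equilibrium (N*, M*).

N* ≈ 21.1, M* ≈ 101

Setting both brackets to zero gives the nullclines N + 1.76M = 198 and 1.54N + M = 133.
Substituting M = 133 - 1.54N into the first: N(1 - 1.76·1.54) = 198 - 1.76·133.
So N* = -36.1/-1.71 = 21.1, and then M* = 133 - 1.54·21.1 = 101.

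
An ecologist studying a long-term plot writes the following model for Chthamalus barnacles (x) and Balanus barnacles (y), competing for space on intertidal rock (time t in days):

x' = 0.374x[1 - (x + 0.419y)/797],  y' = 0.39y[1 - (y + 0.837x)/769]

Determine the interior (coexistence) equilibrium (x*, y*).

Setting both brackets to zero gives the nullclines x + 0.419y = 797 and 0.837x + y = 769.
Substituting y = 769 - 0.837x into the first: x(1 - 0.419·0.837) = 797 - 0.419·769.
So x* = 475/0.649 = 731, and then y* = 769 - 0.837·731 = 157.

x* ≈ 731, y* ≈ 157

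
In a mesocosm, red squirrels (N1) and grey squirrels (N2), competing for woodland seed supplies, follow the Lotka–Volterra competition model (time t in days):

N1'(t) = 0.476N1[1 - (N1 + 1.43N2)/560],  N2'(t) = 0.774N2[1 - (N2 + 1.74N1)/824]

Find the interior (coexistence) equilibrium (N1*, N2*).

N1* ≈ 415, N2* ≈ 101

Setting both brackets to zero gives the nullclines N1 + 1.43N2 = 560 and 1.74N1 + N2 = 824.
Substituting N2 = 824 - 1.74N1 into the first: N1(1 - 1.43·1.74) = 560 - 1.43·824.
So N1* = -618/-1.49 = 415, and then N2* = 824 - 1.74·415 = 101.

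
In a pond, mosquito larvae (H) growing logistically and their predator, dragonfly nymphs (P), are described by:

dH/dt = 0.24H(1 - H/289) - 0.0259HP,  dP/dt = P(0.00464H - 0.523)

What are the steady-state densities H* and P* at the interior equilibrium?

H* ≈ 113, P* ≈ 5.65

From dP/dt = 0 with P > 0: 0.00464H* = 0.523, so H* = 113.
Substitute into dH/dt = 0: 0.24(1 - 113/289) = 0.0259P*.
The bracket is 0.61, giving P* = 0.146/0.0259 = 5.65.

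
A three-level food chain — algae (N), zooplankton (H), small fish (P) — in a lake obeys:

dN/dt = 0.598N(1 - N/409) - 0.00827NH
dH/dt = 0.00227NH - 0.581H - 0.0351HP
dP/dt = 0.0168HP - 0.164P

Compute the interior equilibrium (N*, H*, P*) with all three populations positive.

N* ≈ 354, H* ≈ 9.76, P* ≈ 6.33

From dP/dt = 0: 0.0168H* = 0.164, so H* = 9.76.
From dN/dt = 0: 0.598(1 - N*/409) = 0.00827·9.76, giving N* = 409·(1 - 0.135) = 354.
From dH/dt = 0: 0.00227·354 - 0.581 = 0.0351P*, so P* = 0.222/0.0351 = 6.33.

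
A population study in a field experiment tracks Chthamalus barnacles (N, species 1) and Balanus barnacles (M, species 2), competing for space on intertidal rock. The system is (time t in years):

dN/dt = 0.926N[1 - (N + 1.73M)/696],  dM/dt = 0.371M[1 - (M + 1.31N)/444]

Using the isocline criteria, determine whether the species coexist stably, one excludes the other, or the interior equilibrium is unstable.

unstable coexistence (outcome depends on initial conditions)

Compare the nullcline intercepts: K1/α12 = 696/1.73 = 402 < K2 = 444; K2/α21 = 444/1.31 = 339 < K1 = 696.
Since both are reversed, neither can invade when rare; the interior point is a saddle.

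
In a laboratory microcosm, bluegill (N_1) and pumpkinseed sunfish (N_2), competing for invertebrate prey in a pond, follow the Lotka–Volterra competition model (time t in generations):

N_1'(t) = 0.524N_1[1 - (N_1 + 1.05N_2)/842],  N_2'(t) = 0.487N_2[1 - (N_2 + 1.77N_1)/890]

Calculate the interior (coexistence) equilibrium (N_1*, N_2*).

N_1* ≈ 108, N_2* ≈ 699

Setting both brackets to zero gives the nullclines N_1 + 1.05N_2 = 842 and 1.77N_1 + N_2 = 890.
Substituting N_2 = 890 - 1.77N_1 into the first: N_1(1 - 1.05·1.77) = 842 - 1.05·890.
So N_1* = -92.5/-0.859 = 108, and then N_2* = 890 - 1.77·108 = 699.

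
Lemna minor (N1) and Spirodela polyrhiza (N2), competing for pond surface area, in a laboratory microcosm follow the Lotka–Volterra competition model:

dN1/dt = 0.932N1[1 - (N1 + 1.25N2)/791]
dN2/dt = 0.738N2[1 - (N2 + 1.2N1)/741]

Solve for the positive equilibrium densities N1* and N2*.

Setting both brackets to zero gives the nullclines N1 + 1.25N2 = 791 and 1.2N1 + N2 = 741.
Substituting N2 = 741 - 1.2N1 into the first: N1(1 - 1.25·1.2) = 791 - 1.25·741.
So N1* = -135/-0.5 = 270, and then N2* = 741 - 1.2·270 = 416.

N1* ≈ 270, N2* ≈ 416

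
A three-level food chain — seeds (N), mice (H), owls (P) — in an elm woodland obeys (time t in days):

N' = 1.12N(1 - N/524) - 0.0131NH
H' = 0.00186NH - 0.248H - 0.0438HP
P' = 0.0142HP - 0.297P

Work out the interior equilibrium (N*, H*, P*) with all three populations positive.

From dP/dt = 0: 0.0142H* = 0.297, so H* = 20.9.
From dN/dt = 0: 1.12(1 - N*/524) = 0.0131·20.9, giving N* = 524·(1 - 0.245) = 396.
From dH/dt = 0: 0.00186·396 - 0.248 = 0.0438P*, so P* = 0.488/0.0438 = 11.1.

N* ≈ 396, H* ≈ 20.9, P* ≈ 11.1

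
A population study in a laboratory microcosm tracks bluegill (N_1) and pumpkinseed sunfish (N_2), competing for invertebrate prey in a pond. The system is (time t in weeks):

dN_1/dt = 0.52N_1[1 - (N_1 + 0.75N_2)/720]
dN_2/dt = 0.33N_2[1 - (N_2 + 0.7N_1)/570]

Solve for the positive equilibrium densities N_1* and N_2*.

N_1* ≈ 616, N_2* ≈ 139

Setting both brackets to zero gives the nullclines N_1 + 0.75N_2 = 720 and 0.7N_1 + N_2 = 570.
Substituting N_2 = 570 - 0.7N_1 into the first: N_1(1 - 0.75·0.7) = 720 - 0.75·570.
So N_1* = 292/0.475 = 616, and then N_2* = 570 - 0.7·616 = 139.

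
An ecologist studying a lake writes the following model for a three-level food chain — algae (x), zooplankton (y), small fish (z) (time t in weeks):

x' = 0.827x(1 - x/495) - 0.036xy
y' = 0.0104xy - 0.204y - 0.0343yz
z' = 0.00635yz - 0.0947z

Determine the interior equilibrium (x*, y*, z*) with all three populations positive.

From dz/dt = 0: 0.00635y* = 0.0947, so y* = 14.9.
From dx/dt = 0: 0.827(1 - x*/495) = 0.036·14.9, giving x* = 495·(1 - 0.649) = 174.
From dy/dt = 0: 0.0104·174 - 0.204 = 0.0343z*, so z* = 1.6/0.0343 = 46.7.

x* ≈ 174, y* ≈ 14.9, z* ≈ 46.7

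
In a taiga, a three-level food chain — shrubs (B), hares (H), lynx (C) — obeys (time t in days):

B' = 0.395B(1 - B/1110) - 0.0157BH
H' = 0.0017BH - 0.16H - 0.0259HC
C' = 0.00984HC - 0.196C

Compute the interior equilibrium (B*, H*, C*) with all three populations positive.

From dC/dt = 0: 0.00984H* = 0.196, so H* = 19.9.
From dB/dt = 0: 0.395(1 - B*/1110) = 0.0157·19.9, giving B* = 1110·(1 - 0.792) = 231.
From dH/dt = 0: 0.0017·231 - 0.16 = 0.0259C*, so C* = 0.233/0.0259 = 9.

B* ≈ 231, H* ≈ 19.9, C* ≈ 9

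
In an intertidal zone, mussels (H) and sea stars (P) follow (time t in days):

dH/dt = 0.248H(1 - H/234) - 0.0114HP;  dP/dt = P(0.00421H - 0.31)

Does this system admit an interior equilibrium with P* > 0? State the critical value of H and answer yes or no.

The predator equation gives dP/dt > 0 only when H > 0.31/0.00421 = 73.6.
Without the predator, H → K = 234. Since 234 > 73.6, the predator can invade and persist.

Threshold H = 73.6; K > 73.6, so yes, the predator persists.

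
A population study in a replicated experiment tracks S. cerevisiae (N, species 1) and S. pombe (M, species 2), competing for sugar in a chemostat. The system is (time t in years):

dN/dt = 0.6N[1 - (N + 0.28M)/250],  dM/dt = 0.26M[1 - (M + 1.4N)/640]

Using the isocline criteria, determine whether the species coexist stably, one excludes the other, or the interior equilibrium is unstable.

stable coexistence

Compare the nullcline intercepts: K1/α12 = 250/0.28 = 893 > K2 = 640; K2/α21 = 640/1.4 = 457 > K1 = 250.
Since both inequalities hold, each species can invade when rare, so the interior equilibrium is stable.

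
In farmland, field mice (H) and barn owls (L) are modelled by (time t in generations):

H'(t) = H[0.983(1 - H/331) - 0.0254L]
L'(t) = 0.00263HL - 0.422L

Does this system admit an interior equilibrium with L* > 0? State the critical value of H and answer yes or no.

Threshold H = 160; K > 160, so yes, the predator persists.

The predator equation gives dL/dt > 0 only when H > 0.422/0.00263 = 160.
Without the predator, H → K = 331. Since 331 > 160, the predator can invade and persist.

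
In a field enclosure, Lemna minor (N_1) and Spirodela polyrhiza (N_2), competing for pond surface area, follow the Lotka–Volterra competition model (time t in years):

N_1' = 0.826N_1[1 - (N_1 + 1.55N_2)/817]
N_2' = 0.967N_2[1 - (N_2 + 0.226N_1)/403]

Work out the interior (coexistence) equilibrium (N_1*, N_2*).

N_1* ≈ 296, N_2* ≈ 336

Setting both brackets to zero gives the nullclines N_1 + 1.55N_2 = 817 and 0.226N_1 + N_2 = 403.
Substituting N_2 = 403 - 0.226N_1 into the first: N_1(1 - 1.55·0.226) = 817 - 1.55·403.
So N_1* = 192/0.65 = 296, and then N_2* = 403 - 0.226·296 = 336.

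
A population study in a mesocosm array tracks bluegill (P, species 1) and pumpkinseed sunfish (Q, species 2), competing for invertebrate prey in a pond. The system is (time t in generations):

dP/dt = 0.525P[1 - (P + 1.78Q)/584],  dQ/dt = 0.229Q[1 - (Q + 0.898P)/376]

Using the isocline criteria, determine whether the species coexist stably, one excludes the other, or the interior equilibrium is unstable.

Compare the nullcline intercepts: K1/α12 = 584/1.78 = 328 < K2 = 376; K2/α21 = 376/0.898 = 419 < K1 = 584.
Since both are reversed, neither can invade when rare; the interior point is a saddle.

unstable coexistence (outcome depends on initial conditions)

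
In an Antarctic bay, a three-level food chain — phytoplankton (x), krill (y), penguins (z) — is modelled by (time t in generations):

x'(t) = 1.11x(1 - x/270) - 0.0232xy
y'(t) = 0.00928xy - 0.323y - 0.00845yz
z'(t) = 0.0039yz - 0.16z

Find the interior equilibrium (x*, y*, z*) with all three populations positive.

x* ≈ 38.5, y* ≈ 41, z* ≈ 4.04

From dz/dt = 0: 0.0039y* = 0.16, so y* = 41.
From dx/dt = 0: 1.11(1 - x*/270) = 0.0232·41, giving x* = 270·(1 - 0.857) = 38.5.
From dy/dt = 0: 0.00928·38.5 - 0.323 = 0.00845z*, so z* = 0.0341/0.00845 = 4.04.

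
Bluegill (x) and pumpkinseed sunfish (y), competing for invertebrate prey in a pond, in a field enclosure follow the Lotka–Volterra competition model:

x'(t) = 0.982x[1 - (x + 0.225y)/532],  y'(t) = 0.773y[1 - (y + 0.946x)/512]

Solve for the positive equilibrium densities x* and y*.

Setting both brackets to zero gives the nullclines x + 0.225y = 532 and 0.946x + y = 512.
Substituting y = 512 - 0.946x into the first: x(1 - 0.225·0.946) = 532 - 0.225·512.
So x* = 417/0.787 = 530, and then y* = 512 - 0.946·530 = 11.1.

x* ≈ 530, y* ≈ 11.1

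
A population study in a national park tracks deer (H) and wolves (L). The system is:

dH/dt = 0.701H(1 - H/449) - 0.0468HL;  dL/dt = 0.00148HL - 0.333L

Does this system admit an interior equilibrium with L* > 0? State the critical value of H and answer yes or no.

The predator equation gives dL/dt > 0 only when H > 0.333/0.00148 = 225.
Without the predator, H → K = 449. Since 449 > 225, the predator can invade and persist.

Threshold H = 225; K > 225, so yes, the predator persists.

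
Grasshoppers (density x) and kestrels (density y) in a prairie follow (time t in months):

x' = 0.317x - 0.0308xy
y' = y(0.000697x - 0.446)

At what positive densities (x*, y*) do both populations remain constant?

Set dy/dt = 0 with y > 0: 0.000697x - 0.446 = 0, so x* = 0.446/0.000697 = 640.
Set dx/dt = 0 with x > 0: 0.317 - 0.0308y = 0, so y* = 0.317/0.0308 = 10.3.

x* ≈ 640, y* ≈ 10.3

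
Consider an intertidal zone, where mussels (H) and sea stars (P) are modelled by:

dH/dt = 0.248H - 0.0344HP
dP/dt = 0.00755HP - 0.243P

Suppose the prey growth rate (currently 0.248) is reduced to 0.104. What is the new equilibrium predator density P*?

At the interior fixed point, setting dH/dt = 0 with H > 0 fixes P* = (prey growth rate)/(HP coefficient) — independent of the other coefficients.
With the change, P* = 0.104/0.0344 = 3.02; it falls from 7.21.

P* ≈ 3.02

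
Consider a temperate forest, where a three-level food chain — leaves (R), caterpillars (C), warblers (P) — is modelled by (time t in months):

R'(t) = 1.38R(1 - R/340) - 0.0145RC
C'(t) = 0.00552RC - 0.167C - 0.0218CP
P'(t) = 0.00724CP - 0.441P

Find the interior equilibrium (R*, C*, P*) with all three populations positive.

R* ≈ 122, C* ≈ 60.9, P* ≈ 23.3

From dP/dt = 0: 0.00724C* = 0.441, so C* = 60.9.
From dR/dt = 0: 1.38(1 - R*/340) = 0.0145·60.9, giving R* = 340·(1 - 0.64) = 122.
From dC/dt = 0: 0.00552·122 - 0.167 = 0.0218P*, so P* = 0.509/0.0218 = 23.3.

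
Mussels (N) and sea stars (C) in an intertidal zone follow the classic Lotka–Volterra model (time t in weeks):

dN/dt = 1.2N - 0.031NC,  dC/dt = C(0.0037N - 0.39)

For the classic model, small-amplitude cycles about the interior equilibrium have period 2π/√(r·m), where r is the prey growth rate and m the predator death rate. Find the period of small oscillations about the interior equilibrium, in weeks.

T ≈ 9.18 weeks

Here r = 1.2 and m = 0.39, so r·m = 0.468.
ω = √0.468 = 0.684 per week, hence T = 2π/ω ≈ 9.18 weeks.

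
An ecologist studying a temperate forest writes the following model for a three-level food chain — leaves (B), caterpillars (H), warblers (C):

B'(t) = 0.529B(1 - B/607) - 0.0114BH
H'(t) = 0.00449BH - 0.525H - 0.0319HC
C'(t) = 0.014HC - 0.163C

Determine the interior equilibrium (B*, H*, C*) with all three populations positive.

From dC/dt = 0: 0.014H* = 0.163, so H* = 11.6.
From dB/dt = 0: 0.529(1 - B*/607) = 0.0114·11.6, giving B* = 607·(1 - 0.251) = 455.
From dH/dt = 0: 0.00449·455 - 0.525 = 0.0319C*, so C* = 1.52/0.0319 = 47.5.

B* ≈ 455, H* ≈ 11.6, C* ≈ 47.5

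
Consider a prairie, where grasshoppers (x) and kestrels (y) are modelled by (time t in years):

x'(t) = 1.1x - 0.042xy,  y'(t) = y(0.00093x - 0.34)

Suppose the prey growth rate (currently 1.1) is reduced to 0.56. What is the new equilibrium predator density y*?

y* ≈ 13.3

At the interior fixed point, setting dx/dt = 0 with x > 0 fixes y* = (prey growth rate)/(xy coefficient) — independent of the other coefficients.
With the change, y* = 0.56/0.042 = 13.3; it falls from 26.2.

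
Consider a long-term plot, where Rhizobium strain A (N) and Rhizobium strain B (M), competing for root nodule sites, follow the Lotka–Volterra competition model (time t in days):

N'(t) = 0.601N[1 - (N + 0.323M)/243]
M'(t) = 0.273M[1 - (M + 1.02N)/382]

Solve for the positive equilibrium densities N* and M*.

Setting both brackets to zero gives the nullclines N + 0.323M = 243 and 1.02N + M = 382.
Substituting M = 382 - 1.02N into the first: N(1 - 0.323·1.02) = 243 - 0.323·382.
So N* = 120/0.671 = 178, and then M* = 382 - 1.02·178 = 200.

N* ≈ 178, M* ≈ 200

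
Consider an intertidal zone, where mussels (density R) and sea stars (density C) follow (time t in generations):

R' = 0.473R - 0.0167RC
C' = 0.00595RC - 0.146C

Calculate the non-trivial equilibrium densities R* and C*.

R* ≈ 24.5, C* ≈ 28.3

Set dC/dt = 0 with C > 0: 0.00595R - 0.146 = 0, so R* = 0.146/0.00595 = 24.5.
Set dR/dt = 0 with R > 0: 0.473 - 0.0167C = 0, so C* = 0.473/0.0167 = 28.3.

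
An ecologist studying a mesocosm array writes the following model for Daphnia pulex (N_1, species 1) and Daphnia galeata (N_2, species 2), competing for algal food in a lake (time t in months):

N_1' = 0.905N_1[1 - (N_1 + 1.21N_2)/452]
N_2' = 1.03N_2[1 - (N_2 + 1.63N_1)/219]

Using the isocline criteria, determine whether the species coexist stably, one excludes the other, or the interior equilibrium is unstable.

Compare the nullcline intercepts: K1/α12 = 452/1.21 = 374 > K2 = 219; K2/α21 = 219/1.63 = 134 < K1 = 452.
Since the inequalities point opposite ways, species 1 can invade but species 2 cannot.

species 1 excludes species 2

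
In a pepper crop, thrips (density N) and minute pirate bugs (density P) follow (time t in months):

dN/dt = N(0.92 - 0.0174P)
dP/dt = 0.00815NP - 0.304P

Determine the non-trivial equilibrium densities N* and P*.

N* ≈ 37.3, P* ≈ 52.9

Set dP/dt = 0 with P > 0: 0.00815N - 0.304 = 0, so N* = 0.304/0.00815 = 37.3.
Set dN/dt = 0 with N > 0: 0.92 - 0.0174P = 0, so P* = 0.92/0.0174 = 52.9.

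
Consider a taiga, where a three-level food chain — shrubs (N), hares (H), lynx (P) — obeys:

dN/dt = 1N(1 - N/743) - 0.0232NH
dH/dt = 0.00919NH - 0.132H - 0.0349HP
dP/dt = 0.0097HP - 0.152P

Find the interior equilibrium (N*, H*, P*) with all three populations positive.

N* ≈ 473, H* ≈ 15.7, P* ≈ 121

From dP/dt = 0: 0.0097H* = 0.152, so H* = 15.7.
From dN/dt = 0: 1(1 - N*/743) = 0.0232·15.7, giving N* = 743·(1 - 0.364) = 473.
From dH/dt = 0: 0.00919·473 - 0.132 = 0.0349P*, so P* = 4.21/0.0349 = 121.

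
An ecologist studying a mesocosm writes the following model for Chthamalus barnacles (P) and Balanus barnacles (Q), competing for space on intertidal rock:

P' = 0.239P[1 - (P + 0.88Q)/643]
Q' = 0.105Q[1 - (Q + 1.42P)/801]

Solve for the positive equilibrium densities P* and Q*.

Setting both brackets to zero gives the nullclines P + 0.88Q = 643 and 1.42P + Q = 801.
Substituting Q = 801 - 1.42P into the first: P(1 - 0.88·1.42) = 643 - 0.88·801.
So P* = -61.9/-0.25 = 248, and then Q* = 801 - 1.42·248 = 449.

P* ≈ 248, Q* ≈ 449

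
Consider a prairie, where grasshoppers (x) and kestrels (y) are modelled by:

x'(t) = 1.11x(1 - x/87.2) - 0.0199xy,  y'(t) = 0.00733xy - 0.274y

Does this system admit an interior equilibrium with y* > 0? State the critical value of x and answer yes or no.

The predator equation gives dy/dt > 0 only when x > 0.274/0.00733 = 37.4.
Without the predator, x → K = 87.2. Since 87.2 > 37.4, the predator can invade and persist.

Threshold x = 37.4; K > 37.4, so yes, the predator persists.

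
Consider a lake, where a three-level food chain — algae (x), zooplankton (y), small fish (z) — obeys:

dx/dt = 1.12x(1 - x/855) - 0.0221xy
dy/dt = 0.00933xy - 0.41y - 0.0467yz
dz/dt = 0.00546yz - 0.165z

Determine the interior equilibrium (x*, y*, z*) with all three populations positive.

x* ≈ 345, y* ≈ 30.2, z* ≈ 60.2

From dz/dt = 0: 0.00546y* = 0.165, so y* = 30.2.
From dx/dt = 0: 1.12(1 - x*/855) = 0.0221·30.2, giving x* = 855·(1 - 0.596) = 345.
From dy/dt = 0: 0.00933·345 - 0.41 = 0.0467z*, so z* = 2.81/0.0467 = 60.2.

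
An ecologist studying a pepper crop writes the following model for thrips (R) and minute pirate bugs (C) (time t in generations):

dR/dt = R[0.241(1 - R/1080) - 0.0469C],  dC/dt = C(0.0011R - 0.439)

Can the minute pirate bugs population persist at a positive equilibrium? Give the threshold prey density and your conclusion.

The predator equation gives dC/dt > 0 only when R > 0.439/0.0011 = 399.
Without the predator, R → K = 1080. Since 1080 > 399, the predator can invade and persist.

Threshold R = 399; K > 399, so yes, the predator persists.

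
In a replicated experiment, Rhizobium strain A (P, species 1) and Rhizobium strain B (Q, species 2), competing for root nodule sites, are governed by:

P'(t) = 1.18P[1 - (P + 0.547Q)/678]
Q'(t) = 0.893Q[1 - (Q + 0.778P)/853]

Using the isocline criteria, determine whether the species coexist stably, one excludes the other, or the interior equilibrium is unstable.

Compare the nullcline intercepts: K1/α12 = 678/0.547 = 1240 > K2 = 853; K2/α21 = 853/0.778 = 1100 > K1 = 678.
Since both inequalities hold, each species can invade when rare, so the interior equilibrium is stable.

stable coexistence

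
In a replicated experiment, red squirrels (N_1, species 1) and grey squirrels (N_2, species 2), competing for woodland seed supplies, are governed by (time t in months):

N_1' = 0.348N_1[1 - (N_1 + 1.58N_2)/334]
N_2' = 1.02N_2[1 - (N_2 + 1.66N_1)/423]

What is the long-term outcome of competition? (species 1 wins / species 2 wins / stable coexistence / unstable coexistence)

unstable coexistence (outcome depends on initial conditions)

Compare the nullcline intercepts: K1/α12 = 334/1.58 = 211 < K2 = 423; K2/α21 = 423/1.66 = 255 < K1 = 334.
Since both are reversed, neither can invade when rare; the interior point is a saddle.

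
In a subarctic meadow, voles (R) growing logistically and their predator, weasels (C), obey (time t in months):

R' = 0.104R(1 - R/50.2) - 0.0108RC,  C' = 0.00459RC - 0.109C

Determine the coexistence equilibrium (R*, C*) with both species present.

R* ≈ 23.7, C* ≈ 5.07

From dC/dt = 0 with C > 0: 0.00459R* = 0.109, so R* = 23.7.
Substitute into dR/dt = 0: 0.104(1 - 23.7/50.2) = 0.0108C*.
The bracket is 0.527, giving C* = 0.0548/0.0108 = 5.07.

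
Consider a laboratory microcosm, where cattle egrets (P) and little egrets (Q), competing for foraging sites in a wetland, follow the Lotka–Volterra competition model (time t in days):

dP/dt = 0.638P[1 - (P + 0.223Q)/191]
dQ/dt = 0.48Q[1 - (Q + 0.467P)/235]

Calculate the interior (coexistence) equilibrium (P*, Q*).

Setting both brackets to zero gives the nullclines P + 0.223Q = 191 and 0.467P + Q = 235.
Substituting Q = 235 - 0.467P into the first: P(1 - 0.223·0.467) = 191 - 0.223·235.
So P* = 139/0.896 = 155, and then Q* = 235 - 0.467·155 = 163.

P* ≈ 155, Q* ≈ 163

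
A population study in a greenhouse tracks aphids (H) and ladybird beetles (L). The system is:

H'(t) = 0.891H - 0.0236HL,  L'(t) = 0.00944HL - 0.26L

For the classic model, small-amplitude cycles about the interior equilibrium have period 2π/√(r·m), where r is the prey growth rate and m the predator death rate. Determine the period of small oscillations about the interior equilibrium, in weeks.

T ≈ 13.1 weeks

Here r = 0.891 and m = 0.26, so r·m = 0.232.
ω = √0.232 = 0.481 per week, hence T = 2π/ω ≈ 13.1 weeks.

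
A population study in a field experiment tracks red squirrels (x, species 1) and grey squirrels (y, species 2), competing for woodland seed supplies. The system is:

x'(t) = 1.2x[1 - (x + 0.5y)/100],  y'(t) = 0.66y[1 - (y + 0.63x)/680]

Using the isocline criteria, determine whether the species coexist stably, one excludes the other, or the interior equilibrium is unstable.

Compare the nullcline intercepts: K1/α12 = 100/0.5 = 200 < K2 = 680; K2/α21 = 680/0.63 = 1080 > K1 = 100.
Since the inequalities point opposite ways, species 2 can invade but species 1 cannot.

species 2 excludes species 1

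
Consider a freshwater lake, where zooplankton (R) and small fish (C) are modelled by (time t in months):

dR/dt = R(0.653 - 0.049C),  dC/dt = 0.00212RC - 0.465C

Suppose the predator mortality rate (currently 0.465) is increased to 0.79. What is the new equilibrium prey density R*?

At the interior fixed point, setting dC/dt = 0 with C > 0 fixes R* = (predator death rate)/(RC coefficient) — independent of the other coefficients.
With the change, R* = 0.79/0.00212 = 373; it rises from 219.

R* ≈ 373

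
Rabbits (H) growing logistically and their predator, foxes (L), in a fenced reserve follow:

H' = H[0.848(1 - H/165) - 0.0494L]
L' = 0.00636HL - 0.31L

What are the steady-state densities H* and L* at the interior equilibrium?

H* ≈ 48.7, L* ≈ 12.1

From dL/dt = 0 with L > 0: 0.00636H* = 0.31, so H* = 48.7.
Substitute into dH/dt = 0: 0.848(1 - 48.7/165) = 0.0494L*.
The bracket is 0.705, giving L* = 0.597/0.0494 = 12.1.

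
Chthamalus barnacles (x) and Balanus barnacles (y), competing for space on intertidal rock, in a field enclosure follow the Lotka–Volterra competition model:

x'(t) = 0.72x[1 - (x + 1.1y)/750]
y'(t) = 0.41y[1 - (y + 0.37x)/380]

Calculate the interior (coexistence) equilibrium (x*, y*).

x* ≈ 560, y* ≈ 173

Setting both brackets to zero gives the nullclines x + 1.1y = 750 and 0.37x + y = 380.
Substituting y = 380 - 0.37x into the first: x(1 - 1.1·0.37) = 750 - 1.1·380.
So x* = 332/0.593 = 560, and then y* = 380 - 0.37·560 = 173.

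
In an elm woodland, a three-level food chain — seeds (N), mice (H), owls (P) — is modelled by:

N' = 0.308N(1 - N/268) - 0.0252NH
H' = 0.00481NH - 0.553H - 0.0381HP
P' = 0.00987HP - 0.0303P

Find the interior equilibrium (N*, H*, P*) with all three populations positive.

From dP/dt = 0: 0.00987H* = 0.0303, so H* = 3.07.
From dN/dt = 0: 0.308(1 - N*/268) = 0.0252·3.07, giving N* = 268·(1 - 0.251) = 201.
From dH/dt = 0: 0.00481·201 - 0.553 = 0.0381P*, so P* = 0.412/0.0381 = 10.8.

N* ≈ 201, H* ≈ 3.07, P* ≈ 10.8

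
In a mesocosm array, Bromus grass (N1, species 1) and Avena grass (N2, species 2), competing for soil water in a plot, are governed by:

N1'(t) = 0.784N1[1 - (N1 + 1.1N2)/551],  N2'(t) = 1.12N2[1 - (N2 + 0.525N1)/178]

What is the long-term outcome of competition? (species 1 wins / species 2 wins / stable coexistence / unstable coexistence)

species 1 excludes species 2

Compare the nullcline intercepts: K1/α12 = 551/1.1 = 501 > K2 = 178; K2/α21 = 178/0.525 = 339 < K1 = 551.
Since the inequalities point opposite ways, species 1 can invade but species 2 cannot.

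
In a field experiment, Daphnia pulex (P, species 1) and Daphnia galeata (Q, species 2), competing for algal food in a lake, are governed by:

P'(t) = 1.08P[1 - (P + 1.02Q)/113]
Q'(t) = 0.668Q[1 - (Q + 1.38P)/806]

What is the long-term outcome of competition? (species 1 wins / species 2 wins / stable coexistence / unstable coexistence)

species 2 excludes species 1

Compare the nullcline intercepts: K1/α12 = 113/1.02 = 111 < K2 = 806; K2/α21 = 806/1.38 = 584 > K1 = 113.
Since the inequalities point opposite ways, species 2 can invade but species 1 cannot.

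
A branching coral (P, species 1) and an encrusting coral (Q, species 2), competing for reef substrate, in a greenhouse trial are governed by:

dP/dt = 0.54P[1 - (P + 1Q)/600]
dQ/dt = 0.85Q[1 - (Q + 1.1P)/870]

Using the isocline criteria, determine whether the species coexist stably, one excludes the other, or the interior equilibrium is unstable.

species 2 excludes species 1

Compare the nullcline intercepts: K1/α12 = 600/1 = 600 < K2 = 870; K2/α21 = 870/1.1 = 791 > K1 = 600.
Since the inequalities point opposite ways, species 2 can invade but species 1 cannot.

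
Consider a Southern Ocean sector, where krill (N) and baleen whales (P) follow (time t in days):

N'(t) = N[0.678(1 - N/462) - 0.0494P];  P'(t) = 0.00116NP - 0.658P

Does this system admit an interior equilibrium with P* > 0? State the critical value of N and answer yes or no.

The predator equation gives dP/dt > 0 only when N > 0.658/0.00116 = 567.
Without the predator, N → K = 462. Since 462 < 567, the predator cannot invade.

Threshold N = 567; K < 567, so no, the predator goes extinct.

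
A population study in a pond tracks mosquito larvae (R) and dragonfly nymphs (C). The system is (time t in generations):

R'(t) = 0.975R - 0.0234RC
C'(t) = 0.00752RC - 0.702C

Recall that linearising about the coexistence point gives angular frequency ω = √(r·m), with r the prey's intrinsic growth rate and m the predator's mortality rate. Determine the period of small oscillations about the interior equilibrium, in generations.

T ≈ 7.59 generations

Here r = 0.975 and m = 0.702, so r·m = 0.684.
ω = √0.684 = 0.827 per generation, hence T = 2π/ω ≈ 7.59 generations.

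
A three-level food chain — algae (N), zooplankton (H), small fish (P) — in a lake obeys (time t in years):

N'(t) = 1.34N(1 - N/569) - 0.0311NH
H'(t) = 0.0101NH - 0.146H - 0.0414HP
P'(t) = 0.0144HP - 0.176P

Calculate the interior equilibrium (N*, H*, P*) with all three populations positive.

From dP/dt = 0: 0.0144H* = 0.176, so H* = 12.2.
From dN/dt = 0: 1.34(1 - N*/569) = 0.0311·12.2, giving N* = 569·(1 - 0.284) = 408.
From dH/dt = 0: 0.0101·408 - 0.146 = 0.0414P*, so P* = 3.97/0.0414 = 95.9.

N* ≈ 408, H* ≈ 12.2, P* ≈ 95.9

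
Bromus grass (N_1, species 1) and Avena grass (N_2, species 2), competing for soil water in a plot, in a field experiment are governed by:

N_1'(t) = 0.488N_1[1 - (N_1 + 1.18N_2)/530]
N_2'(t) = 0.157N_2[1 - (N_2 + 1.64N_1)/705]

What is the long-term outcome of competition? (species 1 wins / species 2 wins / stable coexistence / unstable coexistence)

Compare the nullcline intercepts: K1/α12 = 530/1.18 = 449 < K2 = 705; K2/α21 = 705/1.64 = 430 < K1 = 530.
Since both are reversed, neither can invade when rare; the interior point is a saddle.

unstable coexistence (outcome depends on initial conditions)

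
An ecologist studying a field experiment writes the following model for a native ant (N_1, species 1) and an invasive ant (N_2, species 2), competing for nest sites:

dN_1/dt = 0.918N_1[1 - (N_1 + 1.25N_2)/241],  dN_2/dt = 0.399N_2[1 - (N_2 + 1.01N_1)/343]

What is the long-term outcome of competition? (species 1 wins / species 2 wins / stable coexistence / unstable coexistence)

species 2 excludes species 1

Compare the nullcline intercepts: K1/α12 = 241/1.25 = 193 < K2 = 343; K2/α21 = 343/1.01 = 340 > K1 = 241.
Since the inequalities point opposite ways, species 2 can invade but species 1 cannot.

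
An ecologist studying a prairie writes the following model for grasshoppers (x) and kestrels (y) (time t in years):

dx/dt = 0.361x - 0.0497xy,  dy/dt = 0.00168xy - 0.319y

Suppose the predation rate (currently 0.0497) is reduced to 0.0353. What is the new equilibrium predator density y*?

At the interior fixed point, setting dx/dt = 0 with x > 0 fixes y* = (prey growth rate)/(xy coefficient) — independent of the other coefficients.
With the change, y* = 0.361/0.0353 = 10.2; it rises from 7.26.

y* ≈ 10.2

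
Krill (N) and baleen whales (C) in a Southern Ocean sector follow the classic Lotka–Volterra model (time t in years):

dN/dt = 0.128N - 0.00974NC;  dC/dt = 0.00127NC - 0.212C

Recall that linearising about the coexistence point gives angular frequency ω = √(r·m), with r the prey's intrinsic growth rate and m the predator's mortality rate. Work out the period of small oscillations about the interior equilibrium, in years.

Here r = 0.128 and m = 0.212, so r·m = 0.0271.
ω = √0.0271 = 0.165 per year, hence T = 2π/ω ≈ 38.1 years.

T ≈ 38.1 years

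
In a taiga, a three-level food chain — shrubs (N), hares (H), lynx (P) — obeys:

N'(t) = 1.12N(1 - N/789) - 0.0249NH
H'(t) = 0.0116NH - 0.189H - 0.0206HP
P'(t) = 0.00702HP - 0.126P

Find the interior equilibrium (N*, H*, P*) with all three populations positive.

N* ≈ 474, H* ≈ 17.9, P* ≈ 258

From dP/dt = 0: 0.00702H* = 0.126, so H* = 17.9.
From dN/dt = 0: 1.12(1 - N*/789) = 0.0249·17.9, giving N* = 789·(1 - 0.399) = 474.
From dH/dt = 0: 0.0116·474 - 0.189 = 0.0206P*, so P* = 5.31/0.0206 = 258.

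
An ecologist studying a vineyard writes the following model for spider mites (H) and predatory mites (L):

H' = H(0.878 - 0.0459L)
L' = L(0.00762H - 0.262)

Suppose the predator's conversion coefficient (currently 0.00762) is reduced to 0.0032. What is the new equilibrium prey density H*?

H* ≈ 81.9

At the interior fixed point, setting dL/dt = 0 with L > 0 fixes H* = (predator death rate)/(HL coefficient) — independent of the other coefficients.
With the change, H* = 0.262/0.0032 = 81.9; it rises from 34.4.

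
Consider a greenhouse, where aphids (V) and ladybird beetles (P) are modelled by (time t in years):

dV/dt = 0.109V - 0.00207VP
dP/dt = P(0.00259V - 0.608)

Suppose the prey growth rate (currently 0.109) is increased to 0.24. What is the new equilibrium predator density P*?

At the interior fixed point, setting dV/dt = 0 with V > 0 fixes P* = (prey growth rate)/(VP coefficient) — independent of the other coefficients.
With the change, P* = 0.24/0.00207 = 116; it rises from 52.7.

P* ≈ 116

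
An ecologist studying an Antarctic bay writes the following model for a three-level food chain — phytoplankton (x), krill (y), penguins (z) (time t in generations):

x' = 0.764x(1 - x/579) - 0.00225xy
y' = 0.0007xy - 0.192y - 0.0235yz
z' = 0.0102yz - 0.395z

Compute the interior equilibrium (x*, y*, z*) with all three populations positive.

x* ≈ 513, y* ≈ 38.7, z* ≈ 7.11

From dz/dt = 0: 0.0102y* = 0.395, so y* = 38.7.
From dx/dt = 0: 0.764(1 - x*/579) = 0.00225·38.7, giving x* = 579·(1 - 0.114) = 513.
From dy/dt = 0: 0.0007·513 - 0.192 = 0.0235z*, so z* = 0.167/0.0235 = 7.11.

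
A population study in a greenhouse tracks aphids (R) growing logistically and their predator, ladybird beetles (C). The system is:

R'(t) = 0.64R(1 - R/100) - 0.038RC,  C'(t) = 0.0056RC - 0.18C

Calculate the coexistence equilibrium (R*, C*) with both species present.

R* ≈ 32.1, C* ≈ 11.4

From dC/dt = 0 with C > 0: 0.0056R* = 0.18, so R* = 32.1.
Substitute into dR/dt = 0: 0.64(1 - 32.1/100) = 0.038C*.
The bracket is 0.679, giving C* = 0.434/0.038 = 11.4.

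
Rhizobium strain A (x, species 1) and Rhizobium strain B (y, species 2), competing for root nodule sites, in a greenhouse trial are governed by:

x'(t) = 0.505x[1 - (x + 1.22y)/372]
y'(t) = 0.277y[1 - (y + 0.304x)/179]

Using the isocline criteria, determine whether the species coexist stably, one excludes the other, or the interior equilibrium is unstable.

Compare the nullcline intercepts: K1/α12 = 372/1.22 = 305 > K2 = 179; K2/α21 = 179/0.304 = 589 > K1 = 372.
Since both inequalities hold, each species can invade when rare, so the interior equilibrium is stable.

stable coexistence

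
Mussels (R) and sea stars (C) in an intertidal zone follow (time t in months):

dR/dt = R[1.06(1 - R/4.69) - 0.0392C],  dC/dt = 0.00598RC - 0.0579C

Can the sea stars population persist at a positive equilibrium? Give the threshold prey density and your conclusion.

Threshold R = 9.68; K < 9.68, so no, the predator goes extinct.

The predator equation gives dC/dt > 0 only when R > 0.0579/0.00598 = 9.68.
Without the predator, R → K = 4.69. Since 4.69 < 9.68, the predator cannot invade.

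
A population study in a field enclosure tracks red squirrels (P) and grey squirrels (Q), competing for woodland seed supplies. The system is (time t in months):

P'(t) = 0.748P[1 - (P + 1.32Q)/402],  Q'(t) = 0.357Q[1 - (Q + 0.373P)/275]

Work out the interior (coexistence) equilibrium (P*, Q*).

P* ≈ 76.8, Q* ≈ 246

Setting both brackets to zero gives the nullclines P + 1.32Q = 402 and 0.373P + Q = 275.
Substituting Q = 275 - 0.373P into the first: P(1 - 1.32·0.373) = 402 - 1.32·275.
So P* = 39/0.508 = 76.8, and then Q* = 275 - 0.373·76.8 = 246.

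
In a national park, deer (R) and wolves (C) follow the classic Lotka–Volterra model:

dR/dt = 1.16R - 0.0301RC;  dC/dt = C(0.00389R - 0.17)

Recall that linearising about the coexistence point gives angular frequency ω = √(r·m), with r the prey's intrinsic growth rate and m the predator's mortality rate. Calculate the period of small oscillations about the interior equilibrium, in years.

Here r = 1.16 and m = 0.17, so r·m = 0.197.
ω = √0.197 = 0.444 per year, hence T = 2π/ω ≈ 14.1 years.

T ≈ 14.1 years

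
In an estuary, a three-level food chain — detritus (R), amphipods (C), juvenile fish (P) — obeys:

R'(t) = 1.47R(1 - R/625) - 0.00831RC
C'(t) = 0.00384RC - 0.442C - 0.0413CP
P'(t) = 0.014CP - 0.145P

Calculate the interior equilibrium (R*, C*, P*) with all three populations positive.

R* ≈ 588, C* ≈ 10.4, P* ≈ 44

From dP/dt = 0: 0.014C* = 0.145, so C* = 10.4.
From dR/dt = 0: 1.47(1 - R*/625) = 0.00831·10.4, giving R* = 625·(1 - 0.0585) = 588.
From dC/dt = 0: 0.00384·588 - 0.442 = 0.0413P*, so P* = 1.82/0.0413 = 44.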